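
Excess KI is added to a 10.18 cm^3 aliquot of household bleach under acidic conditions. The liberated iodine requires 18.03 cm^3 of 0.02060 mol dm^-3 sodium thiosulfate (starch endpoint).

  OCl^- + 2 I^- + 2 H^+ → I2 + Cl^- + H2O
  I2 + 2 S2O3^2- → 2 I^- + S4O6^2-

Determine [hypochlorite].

0.01824 mol/L

n(S2O3^2-) = 0.01803 × 0.02060 = 3.714 × 10^-4 mol
n(I2) = n(S2O3^2-)/2 = 1.857 × 10^-4 mol
n(OCl^-) in the aliquot = 1.857 × 10^-4 mol (1:1 ratio)
[OCl^-] = 1.857 × 10^-4 / 0.01018 = 0.01824 mol/L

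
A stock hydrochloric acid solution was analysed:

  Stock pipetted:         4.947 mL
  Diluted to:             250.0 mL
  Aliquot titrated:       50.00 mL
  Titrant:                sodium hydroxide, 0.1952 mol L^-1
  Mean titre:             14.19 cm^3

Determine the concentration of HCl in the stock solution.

HCl + NaOH → NaCl + H2O
n(NaOH) = 0.01419 × 0.1952 = 2.770 × 10^-3 mol
n(HCl) in the aliquot = 2.770 × 10^-3 mol (1:1 ratio)
[HCl]_dilute = 2.770 × 10^-3 / 0.05000 = 0.05540 mol/L
Dilution factor = 250.0 / 4.947 = 50.54
[HCl]_stock = 0.05540 × 50.54 = 2.800 mol/L

2.800 mol/L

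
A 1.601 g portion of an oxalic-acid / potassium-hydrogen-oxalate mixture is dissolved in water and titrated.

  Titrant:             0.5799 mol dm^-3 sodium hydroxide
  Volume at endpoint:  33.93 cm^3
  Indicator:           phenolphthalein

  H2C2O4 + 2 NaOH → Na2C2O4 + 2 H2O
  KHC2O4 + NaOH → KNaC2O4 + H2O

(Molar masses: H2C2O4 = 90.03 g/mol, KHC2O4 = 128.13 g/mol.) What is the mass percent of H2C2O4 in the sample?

n(NaOH) = 0.03393 × 0.5799 = 0.01968 mol
Let x = n(H2C2O4), y = n(KHC2O4).
Titrant: 2x + 1y = 0.01968;  mass: 90.03x + 128.13y = 1.601
Solving, x = 5.535 × 10^-3 mol, y = 8.606 × 10^-3 mol
mass of H2C2O4 = 5.535 × 10^-3 × 90.03 = 0.4983 g
% H2C2O4 = 0.4983 / 1.601 × 100 = 31.13 %

31.13 %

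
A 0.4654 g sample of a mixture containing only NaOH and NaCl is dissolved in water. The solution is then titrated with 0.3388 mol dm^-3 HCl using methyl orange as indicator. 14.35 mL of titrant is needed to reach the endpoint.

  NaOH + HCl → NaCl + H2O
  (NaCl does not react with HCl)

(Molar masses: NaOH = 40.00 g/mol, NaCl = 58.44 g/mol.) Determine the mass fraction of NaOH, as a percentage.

41.79 %

n(HCl) = 0.01435 × 0.3388 = 4.862 × 10^-3 mol
Let x = n(NaOH), y = n(NaCl).
Titrant: 1x = 4.862 × 10^-3;  mass: 40.00x + 58.44y = 0.4654
Solving, x = 4.862 × 10^-3 mol, y = 4.636 × 10^-3 mol
mass of NaOH = 4.862 × 10^-3 × 40.00 = 0.1945 g
% NaOH = 0.1945 / 0.4654 × 100 = 41.79 %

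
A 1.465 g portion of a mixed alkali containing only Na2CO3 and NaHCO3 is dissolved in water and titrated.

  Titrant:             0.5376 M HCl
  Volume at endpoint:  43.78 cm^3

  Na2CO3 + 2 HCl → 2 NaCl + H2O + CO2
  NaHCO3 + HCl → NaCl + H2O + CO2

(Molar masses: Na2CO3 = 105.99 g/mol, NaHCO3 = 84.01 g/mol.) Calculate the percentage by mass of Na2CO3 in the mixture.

59.75 %

n(HCl) = 0.04378 × 0.5376 = 0.02354 mol
Let x = n(Na2CO3), y = n(NaHCO3).
Titrant: 2x + 1y = 0.02354;  mass: 105.99x + 84.01y = 1.465
Solving, x = 8.258 × 10^-3 mol, y = 7.019 × 10^-3 mol
mass of Na2CO3 = 8.258 × 10^-3 × 105.99 = 0.8753 g
% Na2CO3 = 0.8753 / 1.465 × 100 = 59.75 %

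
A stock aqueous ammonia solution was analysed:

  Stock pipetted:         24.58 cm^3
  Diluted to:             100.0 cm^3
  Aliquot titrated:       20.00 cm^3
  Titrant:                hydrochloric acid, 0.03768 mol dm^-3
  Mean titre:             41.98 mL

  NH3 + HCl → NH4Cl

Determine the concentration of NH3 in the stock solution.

0.3218 mol/L

n(HCl) = 0.04198 × 0.03768 = 1.582 × 10^-3 mol
n(NH3) in the aliquot = 1.582 × 10^-3 mol (1:1 ratio)
[NH3]_dilute = 1.582 × 10^-3 / 0.02000 = 0.07909 mol/L
Dilution factor = 100.0 / 24.58 = 4.068
[NH3]_stock = 0.07909 × 4.068 = 0.3218 mol/L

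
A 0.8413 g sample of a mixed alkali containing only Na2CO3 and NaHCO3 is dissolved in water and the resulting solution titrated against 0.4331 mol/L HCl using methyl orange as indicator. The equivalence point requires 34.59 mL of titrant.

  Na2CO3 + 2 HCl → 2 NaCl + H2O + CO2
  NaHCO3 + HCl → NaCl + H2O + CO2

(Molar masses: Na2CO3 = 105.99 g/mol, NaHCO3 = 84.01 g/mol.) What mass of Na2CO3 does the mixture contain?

0.7129 g

n(HCl) = 0.03459 × 0.4331 = 0.01498 mol
Let x = n(Na2CO3), y = n(NaHCO3).
Titrant: 2x + 1y = 0.01498;  mass: 105.99x + 84.01y = 0.8413
Solving, x = 6.727 × 10^-3 mol, y = 1.528 × 10^-3 mol
mass of Na2CO3 = 6.727 × 10^-3 × 105.99 = 0.7129 g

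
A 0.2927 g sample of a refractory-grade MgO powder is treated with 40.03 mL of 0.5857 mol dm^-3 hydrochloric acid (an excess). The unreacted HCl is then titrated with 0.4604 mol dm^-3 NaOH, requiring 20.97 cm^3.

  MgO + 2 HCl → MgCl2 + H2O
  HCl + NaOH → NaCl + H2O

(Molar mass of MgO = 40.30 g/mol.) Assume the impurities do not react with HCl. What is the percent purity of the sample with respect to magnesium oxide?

n(HCl) added = 0.04003 × 0.5857 = 0.02345 mol
n(NaOH) used in back-titration = 0.02097 × 0.4604 = 9.655 × 10^-3 mol
n(HCl) left over = 9.655 × 10^-3 mol (1:1 ratio)
n(HCl) consumed by analyte = 0.02345 − 9.655 × 10^-3 = 0.01379 mol
From the 1:2 ratio, n(MgO) = 1/2 × 0.01379 = 6.895 × 10^-3 mol
mass of MgO = 6.895 × 10^-3 × 40.30 = 0.2779 g
% MgO = 0.2779 / 0.2927 × 100 = 94.94 %

94.94 %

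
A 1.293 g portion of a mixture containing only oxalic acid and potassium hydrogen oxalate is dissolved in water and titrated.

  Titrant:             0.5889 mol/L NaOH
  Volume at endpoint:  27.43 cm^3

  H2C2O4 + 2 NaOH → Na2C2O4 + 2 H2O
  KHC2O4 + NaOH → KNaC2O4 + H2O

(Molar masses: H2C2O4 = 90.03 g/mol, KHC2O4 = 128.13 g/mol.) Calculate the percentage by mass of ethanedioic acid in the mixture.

n(NaOH) = 0.02743 × 0.5889 = 0.01615 mol
Let x = n(H2C2O4), y = n(KHC2O4).
Titrant: 2x + 1y = 0.01615;  mass: 90.03x + 128.13y = 1.293
Solving, x = 4.673 × 10^-3 mol, y = 6.808 × 10^-3 mol
mass of H2C2O4 = 4.673 × 10^-3 × 90.03 = 0.4207 g
% H2C2O4 = 0.4207 / 1.293 × 100 = 32.54 %

32.54 %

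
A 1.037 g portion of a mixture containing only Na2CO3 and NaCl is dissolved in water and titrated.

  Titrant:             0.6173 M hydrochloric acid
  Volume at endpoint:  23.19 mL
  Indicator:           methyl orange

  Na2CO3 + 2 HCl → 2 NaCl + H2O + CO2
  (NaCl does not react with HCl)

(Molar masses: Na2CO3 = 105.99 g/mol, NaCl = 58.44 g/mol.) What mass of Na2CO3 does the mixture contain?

n(HCl) = 0.02319 × 0.6173 = 0.01432 mol
Let x = n(Na2CO3), y = n(NaCl).
Titrant: 2x = 0.01432;  mass: 105.99x + 58.44y = 1.037
Solving, x = 7.158 × 10^-3 mol, y = 4.763 × 10^-3 mol
mass of Na2CO3 = 7.158 × 10^-3 × 105.99 = 0.7586 g

0.7586 g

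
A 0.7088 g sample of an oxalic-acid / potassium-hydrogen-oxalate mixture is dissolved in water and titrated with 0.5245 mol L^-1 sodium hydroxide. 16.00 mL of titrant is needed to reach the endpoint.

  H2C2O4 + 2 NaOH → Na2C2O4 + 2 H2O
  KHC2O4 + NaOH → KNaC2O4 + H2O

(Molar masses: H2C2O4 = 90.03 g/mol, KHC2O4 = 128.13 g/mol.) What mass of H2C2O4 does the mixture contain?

n(NaOH) = 0.01600 × 0.5245 = 8.392 × 10^-3 mol
Let x = n(H2C2O4), y = n(KHC2O4).
Titrant: 2x + 1y = 8.392 × 10^-3;  mass: 90.03x + 128.13y = 0.7088
Solving, x = 2.205 × 10^-3 mol, y = 3.983 × 10^-3 mol
mass of H2C2O4 = 2.205 × 10^-3 × 90.03 = 0.1985 g

0.1985 g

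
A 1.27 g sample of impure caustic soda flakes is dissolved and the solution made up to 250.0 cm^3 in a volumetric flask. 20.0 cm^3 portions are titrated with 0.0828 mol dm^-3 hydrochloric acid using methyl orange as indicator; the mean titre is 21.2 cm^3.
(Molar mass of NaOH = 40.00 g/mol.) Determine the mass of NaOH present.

0.878 g

NaOH + HCl → NaCl + H2O
n(HCl) per titration = 0.0212 × 0.0828 = 1.76 × 10^-3 mol
n(NaOH) in each aliquot = 1.76 × 10^-3 mol (1:1 ratio)
n(NaOH) in the whole flask = 1.76 × 10^-3 × 250.0/20.0 = 0.0219 mol
mass of NaOH = 0.0219 × 40.00 = 0.878 g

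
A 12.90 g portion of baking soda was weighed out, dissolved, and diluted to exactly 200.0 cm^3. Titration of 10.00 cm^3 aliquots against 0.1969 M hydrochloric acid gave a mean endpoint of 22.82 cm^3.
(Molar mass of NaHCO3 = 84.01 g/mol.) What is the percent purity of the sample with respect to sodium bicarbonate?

NaHCO3 + HCl → NaCl + H2O + CO2
n(HCl) per titration = 0.02282 × 0.1969 = 4.493 × 10^-3 mol
n(NaHCO3) in each aliquot = 4.493 × 10^-3 mol (1:1 ratio)
n(NaHCO3) in the whole flask = 4.493 × 10^-3 × 200.0/10.00 = 0.08987 mol
mass of NaHCO3 = 0.08987 × 84.01 = 7.550 g
% NaHCO3 = 7.550 / 12.90 × 100 = 58.52 %

58.52 %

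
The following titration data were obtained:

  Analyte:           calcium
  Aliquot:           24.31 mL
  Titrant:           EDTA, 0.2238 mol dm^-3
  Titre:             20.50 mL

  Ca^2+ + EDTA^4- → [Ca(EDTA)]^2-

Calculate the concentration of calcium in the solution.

n(EDTA) = 0.02050 L × 0.2238 mol/L = 4.588 × 10^-3 mol
n(Ca2+) = 4.588 × 10^-3 mol (1:1 mole ratio)
[Ca2+] = 4.588 × 10^-3 mol / 0.02431 L = 0.1887 mol/L

0.1887 mol/L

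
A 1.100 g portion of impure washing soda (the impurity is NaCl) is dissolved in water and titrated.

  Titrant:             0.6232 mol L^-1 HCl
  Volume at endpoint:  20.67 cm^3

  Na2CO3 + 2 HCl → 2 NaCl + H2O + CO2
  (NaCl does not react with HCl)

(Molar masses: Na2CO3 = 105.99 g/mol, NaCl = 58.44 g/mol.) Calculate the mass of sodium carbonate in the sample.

0.6827 g

n(HCl) = 0.02067 × 0.6232 = 0.01288 mol
Let x = n(Na2CO3), y = n(NaCl).
Titrant: 2x = 0.01288;  mass: 105.99x + 58.44y = 1.100
Solving, x = 6.441 × 10^-3 mol, y = 7.141 × 10^-3 mol
mass of Na2CO3 = 6.441 × 10^-3 × 105.99 = 0.6827 g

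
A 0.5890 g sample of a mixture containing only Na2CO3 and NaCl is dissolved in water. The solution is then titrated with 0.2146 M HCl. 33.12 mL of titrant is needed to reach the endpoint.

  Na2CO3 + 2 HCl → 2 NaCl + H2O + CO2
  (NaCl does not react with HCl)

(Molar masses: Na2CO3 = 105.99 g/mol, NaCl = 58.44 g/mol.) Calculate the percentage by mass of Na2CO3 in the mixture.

63.95 %

n(HCl) = 0.03312 × 0.2146 = 7.108 × 10^-3 mol
Let x = n(Na2CO3), y = n(NaCl).
Titrant: 2x = 7.108 × 10^-3;  mass: 105.99x + 58.44y = 0.5890
Solving, x = 3.554 × 10^-3 mol, y = 3.633 × 10^-3 mol
mass of Na2CO3 = 3.554 × 10^-3 × 105.99 = 0.3767 g
% Na2CO3 = 0.3767 / 0.5890 × 100 = 63.95 %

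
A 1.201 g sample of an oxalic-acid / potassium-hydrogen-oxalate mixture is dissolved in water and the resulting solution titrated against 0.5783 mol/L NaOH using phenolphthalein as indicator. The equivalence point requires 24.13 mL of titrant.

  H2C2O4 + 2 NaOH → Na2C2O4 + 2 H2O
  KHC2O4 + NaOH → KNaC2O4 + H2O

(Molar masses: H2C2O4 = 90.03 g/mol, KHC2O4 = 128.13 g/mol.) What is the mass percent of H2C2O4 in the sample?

n(NaOH) = 0.02413 × 0.5783 = 0.01395 mol
Let x = n(H2C2O4), y = n(KHC2O4).
Titrant: 2x + 1y = 0.01395;  mass: 90.03x + 128.13y = 1.201
Solving, x = 3.531 × 10^-3 mol, y = 6.892 × 10^-3 mol
mass of H2C2O4 = 3.531 × 10^-3 × 90.03 = 0.3179 g
% H2C2O4 = 0.3179 / 1.201 × 100 = 26.47 %

26.47 %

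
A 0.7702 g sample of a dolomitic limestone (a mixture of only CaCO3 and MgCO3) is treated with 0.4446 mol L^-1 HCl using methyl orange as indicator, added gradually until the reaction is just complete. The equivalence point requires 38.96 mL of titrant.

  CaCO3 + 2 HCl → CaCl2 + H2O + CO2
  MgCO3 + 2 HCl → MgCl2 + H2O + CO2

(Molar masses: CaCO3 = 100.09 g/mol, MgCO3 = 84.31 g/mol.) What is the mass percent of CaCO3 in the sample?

32.95 %

n(HCl) = 0.03896 × 0.4446 = 0.01732 mol
Let x = n(CaCO3), y = n(MgCO3).
Titrant: 2x + 2y = 0.01732;  mass: 100.09x + 84.31y = 0.7702
Solving, x = 2.535 × 10^-3 mol, y = 6.125 × 10^-3 mol
mass of CaCO3 = 2.535 × 10^-3 × 100.09 = 0.2538 g
% CaCO3 = 0.2538 / 0.7702 × 100 = 32.95 %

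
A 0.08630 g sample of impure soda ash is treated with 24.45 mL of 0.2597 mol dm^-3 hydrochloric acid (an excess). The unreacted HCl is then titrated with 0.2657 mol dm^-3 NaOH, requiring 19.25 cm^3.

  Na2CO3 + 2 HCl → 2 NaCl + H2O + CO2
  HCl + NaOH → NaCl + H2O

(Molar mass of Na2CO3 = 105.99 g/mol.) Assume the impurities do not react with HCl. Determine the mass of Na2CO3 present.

0.06545 g

n(HCl) added = 0.02445 × 0.2597 = 6.350 × 10^-3 mol
n(NaOH) used in back-titration = 0.01925 × 0.2657 = 5.115 × 10^-3 mol
n(HCl) left over = 5.115 × 10^-3 mol (1:1 ratio)
n(HCl) consumed by analyte = 6.350 × 10^-3 − 5.115 × 10^-3 = 1.235 × 10^-3 mol
From the 1:2 ratio, n(Na2CO3) = 1/2 × 1.235 × 10^-3 = 6.175 × 10^-4 mol
mass of Na2CO3 = 6.175 × 10^-4 × 105.99 = 0.06545 g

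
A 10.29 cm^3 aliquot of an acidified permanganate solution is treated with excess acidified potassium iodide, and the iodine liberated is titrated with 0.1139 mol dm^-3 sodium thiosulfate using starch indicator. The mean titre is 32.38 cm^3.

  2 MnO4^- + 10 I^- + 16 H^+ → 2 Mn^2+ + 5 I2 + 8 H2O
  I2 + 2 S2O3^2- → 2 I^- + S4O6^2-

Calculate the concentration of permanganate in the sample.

n(S2O3^2-) = 0.03238 × 0.1139 = 3.688 × 10^-3 mol
n(I2) = n(S2O3^2-)/2 = 1.844 × 10^-3 mol
From the 2:5 ratio, n(MnO4^-) in the aliquot = 2/5 × 1.844 × 10^-3 = 7.376 × 10^-4 mol
[MnO4^-] = 7.376 × 10^-4 / 0.01029 = 0.07168 mol/L

0.07168 mol/L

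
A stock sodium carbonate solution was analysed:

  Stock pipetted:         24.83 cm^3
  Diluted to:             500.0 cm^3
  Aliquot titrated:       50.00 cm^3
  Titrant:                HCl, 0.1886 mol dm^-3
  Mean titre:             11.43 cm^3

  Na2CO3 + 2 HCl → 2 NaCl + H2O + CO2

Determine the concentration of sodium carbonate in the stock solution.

n(HCl) = 0.01143 × 0.1886 = 2.156 × 10^-3 mol
From the 1:2 ratio, n(Na2CO3) in the aliquot = 1/2 × 2.156 × 10^-3 = 1.078 × 10^-3 mol
[Na2CO3]_dilute = 1.078 × 10^-3 / 0.05000 = 0.02156 mol/L
Dilution factor = 500.0 / 24.83 = 20.14
[Na2CO3]_stock = 0.02156 × 20.14 = 0.4341 mol/L

0.4341 mol/L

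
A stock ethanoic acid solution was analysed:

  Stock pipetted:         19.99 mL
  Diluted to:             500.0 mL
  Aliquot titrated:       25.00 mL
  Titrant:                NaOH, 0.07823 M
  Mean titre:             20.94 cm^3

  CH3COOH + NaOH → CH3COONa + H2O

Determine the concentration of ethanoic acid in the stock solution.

n(NaOH) = 0.02094 × 0.07823 = 1.638 × 10^-3 mol
n(CH3COOH) in the aliquot = 1.638 × 10^-3 mol (1:1 ratio)
[CH3COOH]_dilute = 1.638 × 10^-3 / 0.02500 = 0.06553 mol/L
Dilution factor = 500.0 / 19.99 = 25.01
[CH3COOH]_stock = 0.06553 × 25.01 = 1.639 mol/L

1.639 M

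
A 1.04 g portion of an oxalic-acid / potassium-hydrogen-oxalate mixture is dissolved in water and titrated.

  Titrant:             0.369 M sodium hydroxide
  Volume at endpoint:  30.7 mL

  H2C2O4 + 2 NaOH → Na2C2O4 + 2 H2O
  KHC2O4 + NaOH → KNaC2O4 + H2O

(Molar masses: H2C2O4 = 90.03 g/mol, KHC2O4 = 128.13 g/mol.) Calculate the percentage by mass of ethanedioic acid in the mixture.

21.4 %

n(NaOH) = 0.0307 × 0.369 = 0.0113 mol
Let x = n(H2C2O4), y = n(KHC2O4).
Titrant: 2x + 1y = 0.0113;  mass: 90.03x + 128.13y = 1.04
Solving, x = 2.48 × 10^-3 mol, y = 6.38 × 10^-3 mol
mass of H2C2O4 = 2.48 × 10^-3 × 90.03 = 0.223 g
% H2C2O4 = 0.223 / 1.04 × 100 = 21.4 %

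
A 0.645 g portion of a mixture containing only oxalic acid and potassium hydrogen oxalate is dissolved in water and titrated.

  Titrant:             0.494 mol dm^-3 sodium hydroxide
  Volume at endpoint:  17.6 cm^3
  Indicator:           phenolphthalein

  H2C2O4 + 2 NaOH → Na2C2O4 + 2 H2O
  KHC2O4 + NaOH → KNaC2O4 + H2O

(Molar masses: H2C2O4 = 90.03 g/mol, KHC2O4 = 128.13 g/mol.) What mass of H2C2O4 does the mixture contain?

0.254 g

n(NaOH) = 0.0176 × 0.494 = 8.69 × 10^-3 mol
Let x = n(H2C2O4), y = n(KHC2O4).
Titrant: 2x + 1y = 8.69 × 10^-3;  mass: 90.03x + 128.13y = 0.645
Solving, x = 2.82 × 10^-3 mol, y = 3.05 × 10^-3 mol
mass of H2C2O4 = 2.82 × 10^-3 × 90.03 = 0.254 g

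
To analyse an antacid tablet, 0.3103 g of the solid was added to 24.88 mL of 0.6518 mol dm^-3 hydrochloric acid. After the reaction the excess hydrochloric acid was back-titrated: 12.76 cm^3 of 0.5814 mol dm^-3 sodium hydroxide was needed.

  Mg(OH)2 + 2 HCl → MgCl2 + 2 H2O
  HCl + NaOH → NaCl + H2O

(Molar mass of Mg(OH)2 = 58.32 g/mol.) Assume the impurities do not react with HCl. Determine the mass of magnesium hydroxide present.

0.2566 g

n(HCl) added = 0.02488 × 0.6518 = 0.01622 mol
n(NaOH) used in back-titration = 0.01276 × 0.5814 = 7.419 × 10^-3 mol
n(HCl) left over = 7.419 × 10^-3 mol (1:1 ratio)
n(HCl) consumed by analyte = 0.01622 − 7.419 × 10^-3 = 8.798 × 10^-3 mol
From the 1:2 ratio, n(Mg(OH)2) = 1/2 × 8.798 × 10^-3 = 4.399 × 10^-3 mol
mass of Mg(OH)2 = 4.399 × 10^-3 × 58.32 = 0.2566 g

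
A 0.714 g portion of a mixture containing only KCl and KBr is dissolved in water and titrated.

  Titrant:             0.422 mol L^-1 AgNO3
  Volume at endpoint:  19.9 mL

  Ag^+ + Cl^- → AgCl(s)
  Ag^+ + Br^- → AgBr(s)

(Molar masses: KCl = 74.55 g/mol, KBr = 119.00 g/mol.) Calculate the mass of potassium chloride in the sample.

n(AgNO3) = 0.0199 × 0.422 = 8.40 × 10^-3 mol
Let x = n(KCl), y = n(KBr).
Titrant: 1x + 1y = 8.40 × 10^-3;  mass: 74.55x + 119.00y = 0.714
Solving, x = 6.42 × 10^-3 mol, y = 1.98 × 10^-3 mol
mass of KCl = 6.42 × 10^-3 × 74.55 = 0.479 g

0.479 g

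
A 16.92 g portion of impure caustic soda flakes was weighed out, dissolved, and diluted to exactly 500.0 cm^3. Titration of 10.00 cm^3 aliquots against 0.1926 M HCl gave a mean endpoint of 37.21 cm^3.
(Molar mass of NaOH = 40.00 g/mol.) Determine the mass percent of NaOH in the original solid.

84.71 %

NaOH + HCl → NaCl + H2O
n(HCl) per titration = 0.03721 × 0.1926 = 7.167 × 10^-3 mol
n(NaOH) in each aliquot = 7.167 × 10^-3 mol (1:1 ratio)
n(NaOH) in the whole flask = 7.167 × 10^-3 × 500.0/10.00 = 0.3583 mol
mass of NaOH = 0.3583 × 40.00 = 14.33 g
% NaOH = 14.33 / 16.92 × 100 = 84.71 %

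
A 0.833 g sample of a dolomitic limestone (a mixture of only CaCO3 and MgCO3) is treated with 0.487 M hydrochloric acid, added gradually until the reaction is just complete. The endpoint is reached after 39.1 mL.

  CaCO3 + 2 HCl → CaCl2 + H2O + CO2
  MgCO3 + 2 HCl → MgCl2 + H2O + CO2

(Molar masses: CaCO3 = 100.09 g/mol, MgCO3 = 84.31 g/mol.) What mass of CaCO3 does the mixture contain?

0.192 g

n(HCl) = 0.0391 × 0.487 = 0.0190 mol
Let x = n(CaCO3), y = n(MgCO3).
Titrant: 2x + 2y = 0.0190;  mass: 100.09x + 84.31y = 0.833
Solving, x = 1.92 × 10^-3 mol, y = 7.60 × 10^-3 mol
mass of CaCO3 = 1.92 × 10^-3 × 100.09 = 0.192 g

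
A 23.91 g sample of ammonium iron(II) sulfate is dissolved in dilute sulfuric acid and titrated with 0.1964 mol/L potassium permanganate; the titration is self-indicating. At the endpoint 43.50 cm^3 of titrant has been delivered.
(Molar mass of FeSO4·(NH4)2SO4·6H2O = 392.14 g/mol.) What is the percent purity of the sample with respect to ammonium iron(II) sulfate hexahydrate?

70.06 %

MnO4^- + 5 Fe^2+ + 8 H^+ → Mn^2+ + 5 Fe^3+ + 4 H2O
n(KMnO4) = 0.04350 L × 0.1964 mol/L = 8.543 × 10^-3 mol
From the 5:1 ratio, n(FeSO4·(NH4)2SO4·6H2O) = 5/1 × 8.543 × 10^-3 = 0.04272 mol
mass of FeSO4·(NH4)2SO4·6H2O = 0.04272 × 392.14 g/mol = 16.75 g
% FeSO4·(NH4)2SO4·6H2O = 16.75 / 23.91 × 100 = 70.06 %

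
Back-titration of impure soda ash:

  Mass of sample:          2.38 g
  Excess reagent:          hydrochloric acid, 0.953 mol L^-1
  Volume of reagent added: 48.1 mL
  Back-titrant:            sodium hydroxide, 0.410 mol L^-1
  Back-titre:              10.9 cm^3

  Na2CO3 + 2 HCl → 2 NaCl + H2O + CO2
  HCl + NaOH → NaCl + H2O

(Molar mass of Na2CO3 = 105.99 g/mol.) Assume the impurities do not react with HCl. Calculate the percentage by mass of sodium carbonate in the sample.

n(HCl) added = 0.0481 × 0.953 = 0.0458 mol
n(NaOH) used in back-titration = 0.0109 × 0.410 = 4.47 × 10^-3 mol
n(HCl) left over = 4.47 × 10^-3 mol (1:1 ratio)
n(HCl) consumed by analyte = 0.0458 − 4.47 × 10^-3 = 0.0414 mol
From the 1:2 ratio, n(Na2CO3) = 1/2 × 0.0414 = 0.0207 mol
mass of Na2CO3 = 0.0207 × 105.99 = 2.19 g
% Na2CO3 = 2.19 / 2.38 × 100 = 92.1 %

92.1 %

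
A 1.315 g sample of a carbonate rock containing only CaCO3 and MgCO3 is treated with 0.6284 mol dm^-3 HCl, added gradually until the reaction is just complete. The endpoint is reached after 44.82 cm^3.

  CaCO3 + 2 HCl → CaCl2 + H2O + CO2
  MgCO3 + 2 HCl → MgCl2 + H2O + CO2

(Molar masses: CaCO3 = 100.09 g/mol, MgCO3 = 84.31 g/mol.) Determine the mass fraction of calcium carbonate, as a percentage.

61.60 %

n(HCl) = 0.04482 × 0.6284 = 0.02816 mol
Let x = n(CaCO3), y = n(MgCO3).
Titrant: 2x + 2y = 0.02816;  mass: 100.09x + 84.31y = 1.315
Solving, x = 8.093 × 10^-3 mol, y = 5.989 × 10^-3 mol
mass of CaCO3 = 8.093 × 10^-3 × 100.09 = 0.8100 g
% CaCO3 = 0.8100 / 1.315 × 100 = 61.60 %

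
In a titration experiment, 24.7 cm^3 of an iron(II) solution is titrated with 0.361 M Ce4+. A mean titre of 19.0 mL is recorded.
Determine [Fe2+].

0.278 M

Ce^4+ + Fe^2+ → Ce^3+ + Fe^3+
n(Ce4+) = 0.0190 L × 0.361 mol/L = 6.86 × 10^-3 mol
n(Fe2+) = 6.86 × 10^-3 mol (1:1 mole ratio)
[Fe2+] = 6.86 × 10^-3 mol / 0.0247 L = 0.278 mol/L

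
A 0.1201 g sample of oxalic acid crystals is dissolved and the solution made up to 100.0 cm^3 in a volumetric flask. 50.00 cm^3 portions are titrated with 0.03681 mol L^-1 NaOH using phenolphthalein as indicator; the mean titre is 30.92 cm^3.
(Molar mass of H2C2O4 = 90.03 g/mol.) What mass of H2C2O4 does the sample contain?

H2C2O4 + 2 NaOH → Na2C2O4 + 2 H2O
n(NaOH) per titration = 0.03092 × 0.03681 = 1.138 × 10^-3 mol
From the 1:2 ratio, n(H2C2O4) in each aliquot = 1/2 × 1.138 × 10^-3 = 5.691 × 10^-4 mol
n(H2C2O4) in the whole flask = 5.691 × 10^-4 × 100.0/50.00 = 1.138 × 10^-3 mol
mass of H2C2O4 = 1.138 × 10^-3 × 90.03 = 0.1025 g

0.1025 g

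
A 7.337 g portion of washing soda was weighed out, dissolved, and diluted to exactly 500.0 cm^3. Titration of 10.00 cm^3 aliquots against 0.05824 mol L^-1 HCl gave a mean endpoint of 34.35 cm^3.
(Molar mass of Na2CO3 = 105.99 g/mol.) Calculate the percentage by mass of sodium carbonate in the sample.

Na2CO3 + 2 HCl → 2 NaCl + H2O + CO2
n(HCl) per titration = 0.03435 × 0.05824 = 2.001 × 10^-3 mol
From the 1:2 ratio, n(Na2CO3) in each aliquot = 1/2 × 2.001 × 10^-3 = 1.000 × 10^-3 mol
n(Na2CO3) in the whole flask = 1.000 × 10^-3 × 500.0/10.00 = 0.05001 mol
mass of Na2CO3 = 0.05001 × 105.99 = 5.301 g
% Na2CO3 = 5.301 / 7.337 × 100 = 72.25 %

72.25 %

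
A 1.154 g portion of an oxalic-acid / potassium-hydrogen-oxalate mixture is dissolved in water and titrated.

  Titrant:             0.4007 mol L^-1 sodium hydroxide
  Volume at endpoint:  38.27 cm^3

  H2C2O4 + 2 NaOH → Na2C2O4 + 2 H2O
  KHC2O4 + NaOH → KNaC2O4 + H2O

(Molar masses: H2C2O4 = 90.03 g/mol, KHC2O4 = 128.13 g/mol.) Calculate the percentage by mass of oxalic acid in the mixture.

n(NaOH) = 0.03827 × 0.4007 = 0.01533 mol
Let x = n(H2C2O4), y = n(KHC2O4).
Titrant: 2x + 1y = 0.01533;  mass: 90.03x + 128.13y = 1.154
Solving, x = 4.878 × 10^-3 mol, y = 5.579 × 10^-3 mol
mass of H2C2O4 = 4.878 × 10^-3 × 90.03 = 0.4392 g
% H2C2O4 = 0.4392 / 1.154 × 100 = 38.05 %

38.05 %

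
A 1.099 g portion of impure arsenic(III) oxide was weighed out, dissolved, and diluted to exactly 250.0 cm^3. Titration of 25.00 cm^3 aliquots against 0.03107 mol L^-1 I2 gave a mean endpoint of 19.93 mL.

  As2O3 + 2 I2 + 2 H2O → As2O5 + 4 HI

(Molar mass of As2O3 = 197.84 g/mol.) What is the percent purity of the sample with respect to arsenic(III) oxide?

55.74 %

n(I2) per titration = 0.01993 × 0.03107 = 6.192 × 10^-4 mol
From the 1:2 ratio, n(As2O3) in each aliquot = 1/2 × 6.192 × 10^-4 = 3.096 × 10^-4 mol
n(As2O3) in the whole flask = 3.096 × 10^-4 × 250.0/25.00 = 3.096 × 10^-3 mol
mass of As2O3 = 3.096 × 10^-3 × 197.84 = 0.6125 g
% As2O3 = 0.6125 / 1.099 × 100 = 55.74 %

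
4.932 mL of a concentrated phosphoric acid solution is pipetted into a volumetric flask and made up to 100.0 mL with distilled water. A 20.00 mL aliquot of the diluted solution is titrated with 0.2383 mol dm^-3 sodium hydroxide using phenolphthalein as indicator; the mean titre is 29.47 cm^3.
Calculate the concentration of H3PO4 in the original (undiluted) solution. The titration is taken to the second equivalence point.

H3PO4 + 2 NaOH → Na2HPO4 + 2 H2O
n(NaOH) = 0.02947 × 0.2383 = 7.023 × 10^-3 mol
From the 1:2 ratio, n(H3PO4) in the aliquot = 1/2 × 7.023 × 10^-3 = 3.511 × 10^-3 mol
[H3PO4]_dilute = 3.511 × 10^-3 / 0.02000 = 0.1756 mol/L
Dilution factor = 100.0 / 4.932 = 20.28
[H3PO4]_stock = 0.1756 × 20.28 = 3.560 mol/L

3.560 mol/L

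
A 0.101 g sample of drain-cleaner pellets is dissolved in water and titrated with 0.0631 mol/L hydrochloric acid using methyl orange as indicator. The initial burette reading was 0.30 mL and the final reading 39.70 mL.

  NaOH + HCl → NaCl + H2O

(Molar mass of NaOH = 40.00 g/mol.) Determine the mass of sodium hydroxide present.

0.0994 g

n(HCl) = 0.0394 L × 0.0631 mol/L = 2.49 × 10^-3 mol
n(NaOH) = 2.49 × 10^-3 mol (1:1 ratio)
mass of NaOH = 2.49 × 10^-3 × 40.00 g/mol = 0.0994 g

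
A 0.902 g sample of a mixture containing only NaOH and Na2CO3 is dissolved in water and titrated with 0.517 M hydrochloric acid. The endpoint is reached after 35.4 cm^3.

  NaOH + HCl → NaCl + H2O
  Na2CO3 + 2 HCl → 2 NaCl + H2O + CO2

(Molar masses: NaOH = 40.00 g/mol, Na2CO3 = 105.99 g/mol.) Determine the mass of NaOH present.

0.209 g

n(HCl) = 0.0354 × 0.517 = 0.0183 mol
Let x = n(NaOH), y = n(Na2CO3).
Titrant: 1x + 2y = 0.0183;  mass: 40.00x + 105.99y = 0.902
Solving, x = 5.23 × 10^-3 mol, y = 6.54 × 10^-3 mol
mass of NaOH = 5.23 × 10^-3 × 40.00 = 0.209 g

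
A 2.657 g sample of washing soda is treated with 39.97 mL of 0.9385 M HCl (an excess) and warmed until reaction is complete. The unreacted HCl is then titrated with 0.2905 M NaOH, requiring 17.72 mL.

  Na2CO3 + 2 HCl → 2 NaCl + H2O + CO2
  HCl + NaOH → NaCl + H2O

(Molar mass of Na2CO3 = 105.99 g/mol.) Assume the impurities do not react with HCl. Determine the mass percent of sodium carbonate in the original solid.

n(HCl) added = 0.03997 × 0.9385 = 0.03751 mol
n(NaOH) used in back-titration = 0.01772 × 0.2905 = 5.148 × 10^-3 mol
n(HCl) left over = 5.148 × 10^-3 mol (1:1 ratio)
n(HCl) consumed by analyte = 0.03751 − 5.148 × 10^-3 = 0.03236 mol
From the 1:2 ratio, n(Na2CO3) = 1/2 × 0.03236 = 0.01618 mol
mass of Na2CO3 = 0.01618 × 105.99 = 1.715 g
% Na2CO3 = 1.715 / 2.657 × 100 = 64.55 %

64.55 %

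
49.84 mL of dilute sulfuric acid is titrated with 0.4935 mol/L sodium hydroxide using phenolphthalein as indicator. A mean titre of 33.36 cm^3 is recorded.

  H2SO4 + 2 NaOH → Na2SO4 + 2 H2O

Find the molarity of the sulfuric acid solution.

0.1652 mol/L

n(NaOH) = 0.03336 L × 0.4935 mol/L = 0.01646 mol
From the 1:2 mole ratio, n(H2SO4) = 1/2 × 0.01646 = 8.232 × 10^-3 mol
[H2SO4] = 8.232 × 10^-3 mol / 0.04984 L = 0.1652 mol/L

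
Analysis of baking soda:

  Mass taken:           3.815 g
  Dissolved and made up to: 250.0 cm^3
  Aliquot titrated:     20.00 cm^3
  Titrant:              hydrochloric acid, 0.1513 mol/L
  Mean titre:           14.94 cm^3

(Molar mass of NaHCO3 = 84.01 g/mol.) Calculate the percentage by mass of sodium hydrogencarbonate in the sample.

NaHCO3 + HCl → NaCl + H2O + CO2
n(HCl) per titration = 0.01494 × 0.1513 = 2.260 × 10^-3 mol
n(NaHCO3) in each aliquot = 2.260 × 10^-3 mol (1:1 ratio)
n(NaHCO3) in the whole flask = 2.260 × 10^-3 × 250.0/20.00 = 0.02826 mol
mass of NaHCO3 = 0.02826 × 84.01 = 2.374 g
% NaHCO3 = 2.374 / 3.815 × 100 = 62.22 %

62.22 %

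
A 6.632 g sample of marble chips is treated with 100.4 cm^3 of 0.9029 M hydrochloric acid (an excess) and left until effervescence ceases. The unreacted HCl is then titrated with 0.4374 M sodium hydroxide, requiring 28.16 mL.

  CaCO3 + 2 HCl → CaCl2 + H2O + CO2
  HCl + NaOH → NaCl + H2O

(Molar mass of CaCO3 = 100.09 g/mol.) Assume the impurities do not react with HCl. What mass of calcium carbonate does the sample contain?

n(HCl) added = 0.1004 × 0.9029 = 0.09065 mol
n(NaOH) used in back-titration = 0.02816 × 0.4374 = 0.01232 mol
n(HCl) left over = 0.01232 mol (1:1 ratio)
n(HCl) consumed by analyte = 0.09065 − 0.01232 = 0.07833 mol
From the 1:2 ratio, n(CaCO3) = 1/2 × 0.07833 = 0.03917 mol
mass of CaCO3 = 0.03917 × 100.09 = 3.920 g

3.920 g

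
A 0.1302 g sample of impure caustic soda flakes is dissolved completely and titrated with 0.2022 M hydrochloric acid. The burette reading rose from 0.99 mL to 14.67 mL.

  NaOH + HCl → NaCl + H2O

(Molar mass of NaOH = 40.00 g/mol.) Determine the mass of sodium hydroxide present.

0.1106 g

n(HCl) = 0.01368 L × 0.2022 mol/L = 2.766 × 10^-3 mol
n(NaOH) = 2.766 × 10^-3 mol (1:1 ratio)
mass of NaOH = 2.766 × 10^-3 × 40.00 g/mol = 0.1106 g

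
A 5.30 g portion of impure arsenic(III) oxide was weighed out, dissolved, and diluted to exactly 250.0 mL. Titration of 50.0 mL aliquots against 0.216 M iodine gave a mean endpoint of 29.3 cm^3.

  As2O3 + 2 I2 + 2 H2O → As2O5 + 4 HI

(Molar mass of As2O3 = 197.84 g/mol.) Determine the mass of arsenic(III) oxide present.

3.13 g

n(I2) per titration = 0.0293 × 0.216 = 6.33 × 10^-3 mol
From the 1:2 ratio, n(As2O3) in each aliquot = 1/2 × 6.33 × 10^-3 = 3.16 × 10^-3 mol
n(As2O3) in the whole flask = 3.16 × 10^-3 × 250.0/50.0 = 0.0158 mol
mass of As2O3 = 0.0158 × 197.84 = 3.13 g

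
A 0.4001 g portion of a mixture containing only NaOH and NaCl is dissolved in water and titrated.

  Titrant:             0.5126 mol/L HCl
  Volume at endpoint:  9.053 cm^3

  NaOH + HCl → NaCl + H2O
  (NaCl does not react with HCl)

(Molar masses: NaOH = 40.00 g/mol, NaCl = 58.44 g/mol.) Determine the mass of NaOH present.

n(HCl) = 0.009053 × 0.5126 = 4.641 × 10^-3 mol
Let x = n(NaOH), y = n(NaCl).
Titrant: 1x = 4.641 × 10^-3;  mass: 40.00x + 58.44y = 0.4001
Solving, x = 4.641 × 10^-3 mol, y = 3.670 × 10^-3 mol
mass of NaOH = 4.641 × 10^-3 × 40.00 = 0.1856 g

0.1856 g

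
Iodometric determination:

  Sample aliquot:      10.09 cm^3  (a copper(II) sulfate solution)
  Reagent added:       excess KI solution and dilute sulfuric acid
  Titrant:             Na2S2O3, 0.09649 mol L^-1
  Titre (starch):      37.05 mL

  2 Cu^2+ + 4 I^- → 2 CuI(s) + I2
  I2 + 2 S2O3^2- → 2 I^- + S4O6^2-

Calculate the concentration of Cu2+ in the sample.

n(S2O3^2-) = 0.03705 × 0.09649 = 3.575 × 10^-3 mol
n(I2) = n(S2O3^2-)/2 = 1.787 × 10^-3 mol
From the 2:1 ratio, n(Cu2+) in the aliquot = 2/1 × 1.787 × 10^-3 = 3.575 × 10^-3 mol
[Cu2+] = 3.575 × 10^-3 / 0.01009 = 0.3543 mol/L

0.3543 mol/L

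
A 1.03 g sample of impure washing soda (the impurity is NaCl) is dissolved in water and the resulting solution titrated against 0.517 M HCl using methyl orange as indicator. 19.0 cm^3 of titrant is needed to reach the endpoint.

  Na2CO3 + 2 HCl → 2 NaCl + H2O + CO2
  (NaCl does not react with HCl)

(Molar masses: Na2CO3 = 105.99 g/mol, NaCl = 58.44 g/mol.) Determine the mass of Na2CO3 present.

0.521 g

n(HCl) = 0.0190 × 0.517 = 9.82 × 10^-3 mol
Let x = n(Na2CO3), y = n(NaCl).
Titrant: 2x = 9.82 × 10^-3;  mass: 105.99x + 58.44y = 1.03
Solving, x = 4.91 × 10^-3 mol, y = 8.72 × 10^-3 mol
mass of Na2CO3 = 4.91 × 10^-3 × 105.99 = 0.521 g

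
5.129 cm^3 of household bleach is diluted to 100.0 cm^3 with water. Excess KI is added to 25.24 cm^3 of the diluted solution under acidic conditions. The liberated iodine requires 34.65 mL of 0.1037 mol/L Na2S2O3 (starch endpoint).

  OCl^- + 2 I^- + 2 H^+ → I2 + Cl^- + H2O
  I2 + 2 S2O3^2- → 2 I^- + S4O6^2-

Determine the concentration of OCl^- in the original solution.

1.388 mol/L

n(S2O3^2-) = 0.03465 × 0.1037 = 3.593 × 10^-3 mol
n(I2) = n(S2O3^2-)/2 = 1.797 × 10^-3 mol
n(OCl^-) in the aliquot = 1.797 × 10^-3 mol (1:1 ratio)
[OCl^-]_dilute = 1.797 × 10^-3 / 0.02524 = 0.07118 mol/L
[OCl^-]_original = 0.07118 × 100.0/5.129 = 1.388 mol/L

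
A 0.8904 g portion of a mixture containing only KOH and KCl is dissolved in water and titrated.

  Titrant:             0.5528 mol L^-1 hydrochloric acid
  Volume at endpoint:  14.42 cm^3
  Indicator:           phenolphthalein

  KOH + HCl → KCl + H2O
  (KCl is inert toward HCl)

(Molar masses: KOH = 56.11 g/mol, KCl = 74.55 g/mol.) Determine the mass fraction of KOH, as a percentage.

50.23 %

n(HCl) = 0.01442 × 0.5528 = 7.971 × 10^-3 mol
Let x = n(KOH), y = n(KCl).
Titrant: 1x = 7.971 × 10^-3;  mass: 56.11x + 74.55y = 0.8904
Solving, x = 7.971 × 10^-3 mol, y = 5.944 × 10^-3 mol
mass of KOH = 7.971 × 10^-3 × 56.11 = 0.4473 g
% KOH = 0.4473 / 0.8904 × 100 = 50.23 %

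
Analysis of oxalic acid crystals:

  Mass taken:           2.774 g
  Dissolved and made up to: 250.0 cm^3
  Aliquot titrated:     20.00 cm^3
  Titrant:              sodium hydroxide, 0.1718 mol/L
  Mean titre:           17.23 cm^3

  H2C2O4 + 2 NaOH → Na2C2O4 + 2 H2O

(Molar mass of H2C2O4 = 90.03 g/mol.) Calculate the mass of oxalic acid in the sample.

n(NaOH) per titration = 0.01723 × 0.1718 = 2.960 × 10^-3 mol
From the 1:2 ratio, n(H2C2O4) in each aliquot = 1/2 × 2.960 × 10^-3 = 1.480 × 10^-3 mol
n(H2C2O4) in the whole flask = 1.480 × 10^-3 × 250.0/20.00 = 0.01850 mol
mass of H2C2O4 = 0.01850 × 90.03 = 1.666 g

1.666 g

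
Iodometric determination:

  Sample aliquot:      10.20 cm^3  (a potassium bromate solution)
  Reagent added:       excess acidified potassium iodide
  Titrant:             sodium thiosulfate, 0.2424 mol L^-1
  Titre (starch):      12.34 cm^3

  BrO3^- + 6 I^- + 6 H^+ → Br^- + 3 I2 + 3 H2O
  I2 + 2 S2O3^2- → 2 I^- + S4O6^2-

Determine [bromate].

n(S2O3^2-) = 0.01234 × 0.2424 = 2.991 × 10^-3 mol
n(I2) = n(S2O3^2-)/2 = 1.496 × 10^-3 mol
From the 1:3 ratio, n(BrO3^-) in the aliquot = 1/3 × 1.496 × 10^-3 = 4.985 × 10^-4 mol
[BrO3^-] = 4.985 × 10^-4 / 0.01020 = 0.04888 mol/L

0.04888 mol/L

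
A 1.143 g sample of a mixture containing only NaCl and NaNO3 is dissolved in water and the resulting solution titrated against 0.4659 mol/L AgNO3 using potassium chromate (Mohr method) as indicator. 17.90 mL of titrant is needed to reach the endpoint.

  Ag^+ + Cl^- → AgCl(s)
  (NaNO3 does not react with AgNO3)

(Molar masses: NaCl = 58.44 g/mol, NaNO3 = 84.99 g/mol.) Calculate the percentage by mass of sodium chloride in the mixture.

n(AgNO3) = 0.01790 × 0.4659 = 8.340 × 10^-3 mol
Let x = n(NaCl), y = n(NaNO3).
Titrant: 1x = 8.340 × 10^-3;  mass: 58.44x + 84.99y = 1.143
Solving, x = 8.340 × 10^-3 mol, y = 7.714 × 10^-3 mol
mass of NaCl = 8.340 × 10^-3 × 58.44 = 0.4874 g
% NaCl = 0.4874 / 1.143 × 100 = 42.64 %

42.64 %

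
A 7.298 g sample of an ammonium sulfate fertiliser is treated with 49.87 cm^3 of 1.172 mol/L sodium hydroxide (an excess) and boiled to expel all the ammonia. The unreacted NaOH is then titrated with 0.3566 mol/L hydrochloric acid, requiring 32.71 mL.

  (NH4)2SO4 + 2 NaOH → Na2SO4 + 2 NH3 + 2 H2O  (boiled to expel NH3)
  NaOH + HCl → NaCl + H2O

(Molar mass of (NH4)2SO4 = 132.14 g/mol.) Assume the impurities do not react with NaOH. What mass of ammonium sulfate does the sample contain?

n(NaOH) added = 0.04987 × 1.172 = 0.05845 mol
n(HCl) used in back-titration = 0.03271 × 0.3566 = 0.01166 mol
n(NaOH) left over = 0.01166 mol (1:1 ratio)
n(NaOH) consumed by analyte = 0.05845 − 0.01166 = 0.04678 mol
From the 1:2 ratio, n((NH4)2SO4) = 1/2 × 0.04678 = 0.02339 mol
mass of (NH4)2SO4 = 0.02339 × 132.14 = 3.091 g

3.091 g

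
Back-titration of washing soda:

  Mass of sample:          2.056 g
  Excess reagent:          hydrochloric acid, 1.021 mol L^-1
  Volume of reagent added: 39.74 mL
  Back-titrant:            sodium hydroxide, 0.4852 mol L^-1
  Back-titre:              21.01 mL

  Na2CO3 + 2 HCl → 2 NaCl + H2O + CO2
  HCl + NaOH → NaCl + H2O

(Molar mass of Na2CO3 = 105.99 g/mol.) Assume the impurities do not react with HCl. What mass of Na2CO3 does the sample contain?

n(HCl) added = 0.03974 × 1.021 = 0.04057 mol
n(NaOH) used in back-titration = 0.02101 × 0.4852 = 0.01019 mol
n(HCl) left over = 0.01019 mol (1:1 ratio)
n(HCl) consumed by analyte = 0.04057 − 0.01019 = 0.03038 mol
From the 1:2 ratio, n(Na2CO3) = 1/2 × 0.03038 = 0.01519 mol
mass of Na2CO3 = 0.01519 × 105.99 = 1.610 g

1.610 g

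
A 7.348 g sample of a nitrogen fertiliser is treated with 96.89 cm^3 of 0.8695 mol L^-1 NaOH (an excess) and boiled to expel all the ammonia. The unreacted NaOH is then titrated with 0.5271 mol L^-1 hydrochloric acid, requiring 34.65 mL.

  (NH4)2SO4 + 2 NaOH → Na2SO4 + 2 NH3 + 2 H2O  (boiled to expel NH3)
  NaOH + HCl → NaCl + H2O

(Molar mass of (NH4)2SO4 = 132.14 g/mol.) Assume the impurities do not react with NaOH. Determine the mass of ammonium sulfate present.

n(NaOH) added = 0.09689 × 0.8695 = 0.08425 mol
n(HCl) used in back-titration = 0.03465 × 0.5271 = 0.01826 mol
n(NaOH) left over = 0.01826 mol (1:1 ratio)
n(NaOH) consumed by analyte = 0.08425 − 0.01826 = 0.06598 mol
From the 1:2 ratio, n((NH4)2SO4) = 1/2 × 0.06598 = 0.03299 mol
mass of (NH4)2SO4 = 0.03299 × 132.14 = 4.359 g

4.359 g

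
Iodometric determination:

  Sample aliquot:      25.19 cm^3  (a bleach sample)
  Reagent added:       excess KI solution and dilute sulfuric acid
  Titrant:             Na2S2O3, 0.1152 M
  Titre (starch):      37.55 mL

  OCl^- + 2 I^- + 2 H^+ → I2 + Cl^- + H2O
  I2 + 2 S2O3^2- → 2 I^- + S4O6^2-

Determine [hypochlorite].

n(S2O3^2-) = 0.03755 × 0.1152 = 4.326 × 10^-3 mol
n(I2) = n(S2O3^2-)/2 = 2.163 × 10^-3 mol
n(OCl^-) in the aliquot = 2.163 × 10^-3 mol (1:1 ratio)
[OCl^-] = 2.163 × 10^-3 / 0.02519 = 0.08586 mol/L

0.08586 M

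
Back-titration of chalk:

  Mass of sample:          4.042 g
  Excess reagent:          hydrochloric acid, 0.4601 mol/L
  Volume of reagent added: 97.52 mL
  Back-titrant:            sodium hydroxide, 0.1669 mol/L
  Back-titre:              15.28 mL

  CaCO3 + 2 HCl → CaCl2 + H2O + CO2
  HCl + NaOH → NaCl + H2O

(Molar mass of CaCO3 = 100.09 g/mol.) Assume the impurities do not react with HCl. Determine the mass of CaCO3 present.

2.118 g

n(HCl) added = 0.09752 × 0.4601 = 0.04487 mol
n(NaOH) used in back-titration = 0.01528 × 0.1669 = 2.550 × 10^-3 mol
n(HCl) left over = 2.550 × 10^-3 mol (1:1 ratio)
n(HCl) consumed by analyte = 0.04487 − 2.550 × 10^-3 = 0.04232 mol
From the 1:2 ratio, n(CaCO3) = 1/2 × 0.04232 = 0.02116 mol
mass of CaCO3 = 0.02116 × 100.09 = 2.118 g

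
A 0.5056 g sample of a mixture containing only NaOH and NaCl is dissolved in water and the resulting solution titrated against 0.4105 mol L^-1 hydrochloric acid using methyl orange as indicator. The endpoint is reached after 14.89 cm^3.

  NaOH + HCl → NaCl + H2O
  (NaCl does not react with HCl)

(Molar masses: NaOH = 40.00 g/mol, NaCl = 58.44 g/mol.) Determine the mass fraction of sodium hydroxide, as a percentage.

n(HCl) = 0.01489 × 0.4105 = 6.112 × 10^-3 mol
Let x = n(NaOH), y = n(NaCl).
Titrant: 1x = 6.112 × 10^-3;  mass: 40.00x + 58.44y = 0.5056
Solving, x = 6.112 × 10^-3 mol, y = 4.468 × 10^-3 mol
mass of NaOH = 6.112 × 10^-3 × 40.00 = 0.2445 g
% NaOH = 0.2445 / 0.5056 × 100 = 48.36 %

48.36 %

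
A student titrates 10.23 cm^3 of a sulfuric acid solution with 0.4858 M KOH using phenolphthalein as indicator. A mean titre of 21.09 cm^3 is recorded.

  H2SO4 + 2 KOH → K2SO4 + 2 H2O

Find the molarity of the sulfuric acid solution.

n(KOH) = 0.02109 L × 0.4858 mol/L = 0.01025 mol
From the 1:2 mole ratio, n(H2SO4) = 1/2 × 0.01025 = 5.123 × 10^-3 mol
[H2SO4] = 5.123 × 10^-3 mol / 0.01023 L = 0.5008 mol/L

0.5008 M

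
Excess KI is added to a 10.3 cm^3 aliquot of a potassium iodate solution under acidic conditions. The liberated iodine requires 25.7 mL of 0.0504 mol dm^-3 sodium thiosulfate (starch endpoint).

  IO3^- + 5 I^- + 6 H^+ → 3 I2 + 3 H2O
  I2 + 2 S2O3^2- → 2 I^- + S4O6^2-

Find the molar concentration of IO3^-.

n(S2O3^2-) = 0.0257 × 0.0504 = 1.30 × 10^-3 mol
n(I2) = n(S2O3^2-)/2 = 6.48 × 10^-4 mol
From the 1:3 ratio, n(IO3^-) in the aliquot = 1/3 × 6.48 × 10^-4 = 2.16 × 10^-4 mol
[IO3^-] = 2.16 × 10^-4 / 0.0103 = 0.0210 mol/L

0.0210 mol/L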